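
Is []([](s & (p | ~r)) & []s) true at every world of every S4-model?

Invalid (countermodel exists)

Tableau for the negation ~[]([](s & (p | ~r)) & []s):
1. ~[]([](s & (p | ~r)) & []s), w0
2. ~([](s & (p | ~r)) & []s), w1   [~[]-rule on 1: fresh world w1, w0Rw1]
3. ~[]s, w1   [~&-rule on 2 (branches; this branch)]
4. ~s, w2   [~[]-rule on 3: fresh world w2, w1Rw2]
Accessibility: w0Rw0, w0Rw1, w0Rw2, w1Rw1, w1Rw2, w2Rw2
The negation has an open branch (countermodel exists).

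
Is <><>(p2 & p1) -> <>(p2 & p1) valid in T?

Not valid

Tableau for the negation ~(<><>(p2 & p1) -> <>(p2 & p1)):
1. ~(<><>(p2 & p1) -> <>(p2 & p1)), u
2. <><>(p2 & p1), u
3. ~<>(p2 & p1), u
4. ~(p2 & p1), u
5. ~p1, u
6. <>(p2 & p1), v
7. ~(p2 & p1), v
8. ~p1, v
9. p2 & p1, w
10. p2, w
11. p1, w
Accessibility: uRu, uRv, vRv, vRw, wRw
The negation has an open branch (countermodel exists).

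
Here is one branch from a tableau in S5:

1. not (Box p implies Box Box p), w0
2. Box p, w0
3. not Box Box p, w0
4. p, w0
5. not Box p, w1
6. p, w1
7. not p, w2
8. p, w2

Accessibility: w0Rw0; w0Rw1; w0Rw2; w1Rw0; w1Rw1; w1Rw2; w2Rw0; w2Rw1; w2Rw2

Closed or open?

Both p and not p appear at w2.

Yes, closed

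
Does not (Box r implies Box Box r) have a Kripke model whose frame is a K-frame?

Satisfiable

1. not (Box r implies Box Box r), w0
2. Box r, w0
3. not Box Box r, w0
4. not Box r, w1
5. r, w1
6. not r, w2
Accessibility: w0Rw1, w1Rw2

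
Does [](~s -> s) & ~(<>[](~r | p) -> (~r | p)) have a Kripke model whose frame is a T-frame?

Yes, satisfiable

1. [](~s -> s) & ~(<>[](~r | p) -> (~r | p)), 0
2. [](~s -> s), 0   [&-rule on 1]
3. ~(<>[](~r | p) -> (~r | p)), 0   [&-rule on 1]
4. <>[](~r | p), 0   [~->-rule on 3]
5. ~(~r | p), 0   [~->-rule on 3]
6. r, 0   [~|-rule on 5]
7. ~p, 0   [~|-rule on 5]
8. ~s -> s, 0   [[]-rule on 2 via 0R0]
9. s, 0   [->-rule on 8 (branches; this branch)]
10. [](~r | p), 1   [<>-rule on 4: fresh world 1, 0R1]
11. ~s -> s, 1   [[]-rule on 2 via 0R1]
12. ~r | p, 1   [[]-rule on 10 via 1R1]
13. s, 1   [->-rule on 11 (branches; this branch)]
14. p, 1   [|-rule on 12 (branches; this branch)]
Accessibility: 0R0, 0R1, 1R1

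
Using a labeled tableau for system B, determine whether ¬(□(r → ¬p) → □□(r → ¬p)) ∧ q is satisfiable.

Satisfiable

1. ¬(□(r → ¬p) → □□(r → ¬p)) ∧ q, 0
2. ¬(□(r → ¬p) → □□(r → ¬p)), 0
3. q, 0
4. □(r → ¬p), 0
5. ¬□□(r → ¬p), 0
6. r → ¬p, 0
7. ¬p, 0
8. ¬□(r → ¬p), 1
9. r → ¬p, 1
10. ¬p, 1
11. ¬(r → ¬p), 2
12. r, 2
13. p, 2
Accessibility: 0R0, 0R1, 1R0, 1R1, 1R2, 2R1, 2R2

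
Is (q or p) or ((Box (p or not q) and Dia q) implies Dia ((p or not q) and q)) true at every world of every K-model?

Valid in K

Tableau for the negation not ((q or p) or ((Box (p or not q) and Dia q) implies Dia ((p or not q) and q))):
1. not ((q or p) or ((Box (p or not q) and Dia q) implies Dia ((p or not q) and q))), 0
2. not (q or p), 0   [neg-or-rule on 1]
3. not ((Box (p or not q) and Dia q) implies Dia ((p or not q) and q)), 0   [neg-or-rule on 1]
4. not q, 0   [neg-or-rule on 2]
5. not p, 0   [neg-or-rule on 2]
6. Box (p or not q) and Dia q, 0   [neg-implies-rule on 3]
7. not Dia ((p or not q) and q), 0   [neg-implies-rule on 3]
8. Box (p or not q), 0   [and-rule on 6]
9. Dia q, 0   [and-rule on 6]
10. q, 1   [Dia-rule on 9: fresh world 1, 0R1]
11. not ((p or not q) and q), 1   [neg-Dia-rule on 7 via 0R1]
12. p or not q, 1   [Box-rule on 8 via 0R1]
13. not (p or not q), 1   [neg-and-rule on 11 (branches; this branch)]
14. not p, 1   [neg-or-rule on 13]
15. not q, 1   [or-rule on 12 (branches; this branch)]
Accessibility: 0R1
Branch closes: q and not q both at 1.
All branches of the negation close; one closing branch shown above.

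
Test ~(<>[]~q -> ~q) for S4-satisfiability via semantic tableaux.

Satisfiable (open branch found)

1. ~(<>[]~q -> ~q), u
2. <>[]~q, u
3. q, u
4. []~q, v
5. ~q, v
Accessibility: uRu, uRv, vRv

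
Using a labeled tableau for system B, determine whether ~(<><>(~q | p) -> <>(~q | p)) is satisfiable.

1. ~(<><>(~q | p) -> <>(~q | p)), u
2. <><>(~q | p), u
3. ~<>(~q | p), u
4. ~(~q | p), u
5. q, u
6. ~p, u
7. <>(~q | p), v
8. ~(~q | p), v
9. q, v
10. ~p, v
11. ~q | p, w
12. p, w
Accessibility: uRu, uRv, vRu, vRv, vRw, wRv, wRw

Yes, satisfiable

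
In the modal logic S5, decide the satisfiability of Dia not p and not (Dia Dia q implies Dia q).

1. Dia not p and not (Dia Dia q implies Dia q), 0
2. Dia not p, 0   [and-rule on 1]
3. not (Dia Dia q implies Dia q), 0   [and-rule on 1]
4. Dia Dia q, 0   [neg-implies-rule on 3]
5. not Dia q, 0   [neg-implies-rule on 3]
6. not q, 0   [neg-Dia-rule on 5 via 0R0]
7. not p, 1   [Dia-rule on 2: fresh world 1, 0R1]
8. not q, 1   [neg-Dia-rule on 5 via 0R1]
9. Dia q, 2   [Dia-rule on 4: fresh world 2, 0R2]
10. not q, 2   [neg-Dia-rule on 5 via 0R2]
11. q, 3   [Dia-rule on 9: fresh world 3, 2R3]
12. not q, 3   [neg-Dia-rule on 5 via 0R3]
Accessibility: 0R0, 0R1, 0R2, 0R3, 1R0, 1R1, 1R2, 1R3, 2R0, 2R1, 2R2, 2R3, 3R0, 3R1, 3R2, 3R3
Branch closes: q and not q both at 3.
(One branch shown.) All branches close.

Unsatisfiable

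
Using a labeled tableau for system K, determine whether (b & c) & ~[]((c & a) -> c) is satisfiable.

1. (b & c) & ~[]((c & a) -> c), w0
2. b & c, w0
3. ~[]((c & a) -> c), w0
4. b, w0
5. c, w0
6. ~((c & a) -> c), w1
7. c & a, w1
8. ~c, w1
9. c, w1
10. a, w1
Accessibility: w0Rw1
Branch closes: c and ~c both at w1.
All branches of the tableau close; one closing branch shown above.

Unsatisfiable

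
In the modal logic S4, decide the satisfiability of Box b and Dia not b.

Unsatisfiable (every branch closes)

1. Box b and Dia not b, 0
2. Box b, 0
3. Dia not b, 0
4. b, 0
5. not b, 1
6. b, 1
Accessibility: 0R0, 0R1, 1R1
Branch closes: b and not b both at 1.
(One branch shown.) All branches close.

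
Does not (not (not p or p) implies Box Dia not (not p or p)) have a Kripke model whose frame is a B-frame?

Unsatisfiable (every branch closes)

1. not (not (not p or p) implies Box Dia not (not p or p)), u
2. not (not p or p), u   [neg-implies-rule on 1]
3. not Box Dia not (not p or p), u   [neg-implies-rule on 1]
4. p, u   [neg-or-rule on 2]
5. not p, u   [neg-or-rule on 2]
Accessibility: uRu
Branch closes: p and not p both at u.
Every branch closes; the branch above is one of them.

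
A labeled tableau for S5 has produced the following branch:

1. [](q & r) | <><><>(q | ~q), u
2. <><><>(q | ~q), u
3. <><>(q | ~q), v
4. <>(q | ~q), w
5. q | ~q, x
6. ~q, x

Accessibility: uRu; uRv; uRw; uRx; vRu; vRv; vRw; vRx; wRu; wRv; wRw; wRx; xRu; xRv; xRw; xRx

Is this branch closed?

Not closed

There is no literal clash: for every atom and world, at most one sign appears.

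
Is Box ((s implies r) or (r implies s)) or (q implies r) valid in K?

Yes, valid

Tableau for the negation not (Box ((s implies r) or (r implies s)) or (q implies r)):
1. not (Box ((s implies r) or (r implies s)) or (q implies r)), w0
2. not Box ((s implies r) or (r implies s)), w0
3. not (q implies r), w0
4. q, w0
5. not r, w0
6. not ((s implies r) or (r implies s)), w1
7. not (s implies r), w1
8. not (r implies s), w1
9. s, w1
10. not r, w1
11. r, w1
12. not s, w1
Accessibility: w0Rw1
Branch closes: r and not r both at w1.
All branches of the negation close; one closing branch shown above.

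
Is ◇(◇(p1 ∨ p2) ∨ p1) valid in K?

Not valid

Tableau for the negation ¬◇(◇(p1 ∨ p2) ∨ p1):
1. ¬◇(◇(p1 ∨ p2) ∨ p1), w0
The negation has an open branch (countermodel exists).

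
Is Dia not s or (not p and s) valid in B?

Tableau for the negation not (Dia not s or (not p and s)):
1. not (Dia not s or (not p and s)), w0
2. not Dia not s, w0
3. not (not p and s), w0
4. s, w0
5. p, w0
Accessibility: w0Rw0
The negation has an open branch (countermodel exists).

Invalid (countermodel exists)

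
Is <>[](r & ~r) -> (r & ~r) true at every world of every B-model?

Tableau for the negation ~(<>[](r & ~r) -> (r & ~r)):
1. ~(<>[](r & ~r) -> (r & ~r)), 0
2. <>[](r & ~r), 0
3. ~(r & ~r), 0
4. r, 0
5. [](r & ~r), 1
6. r & ~r, 0
7. ~r, 0
Accessibility: 0R0, 0R1, 1R0, 1R1
Branch closes: r and ~r both at 0.
Every branch of the negation's tableau closes; the branch above is one of them.

Yes, valid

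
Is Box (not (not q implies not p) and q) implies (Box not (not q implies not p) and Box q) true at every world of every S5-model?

Yes, valid

Tableau for the negation not (Box (not (not q implies not p) and q) implies (Box not (not q implies not p) and Box q)):
1. not (Box (not (not q implies not p) and q) implies (Box not (not q implies not p) and Box q)), w0
2. Box (not (not q implies not p) and q), w0   [neg-implies-rule on 1]
3. not (Box not (not q implies not p) and Box q), w0   [neg-implies-rule on 1]
4. not (not q implies not p) and q, w0   [Box-rule on 2 via w0Rw0]
5. not (not q implies not p), w0   [and-rule on 4]
6. q, w0   [and-rule on 4]
7. not q, w0   [neg-implies-rule on 5]
8. p, w0   [neg-implies-rule on 5]
Accessibility: w0Rw0
Branch closes: q and not q both at w0.
All branches of the negation close; one closing branch shown above.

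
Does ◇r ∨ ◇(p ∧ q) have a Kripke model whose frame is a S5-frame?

Satisfiable (open branch found)

1. ◇r ∨ ◇(p ∧ q), w0
2. ◇(p ∧ q), w0   [∨-rule on 1 (branches; this branch)]
3. p ∧ q, w1   [◇-rule on 2: fresh world w1, w0Rw1]
4. p, w1   [∧-rule on 3]
5. q, w1   [∧-rule on 3]
Accessibility: w0Rw0, w0Rw1, w1Rw0, w1Rw1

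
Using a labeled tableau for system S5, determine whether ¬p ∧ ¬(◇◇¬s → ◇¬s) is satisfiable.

No, unsatisfiable

1. ¬p ∧ ¬(◇◇¬s → ◇¬s), w0
2. ¬p, w0
3. ¬(◇◇¬s → ◇¬s), w0
4. ◇◇¬s, w0
5. ¬◇¬s, w0
6. s, w0
7. ◇¬s, w1
8. s, w1
9. ¬s, w2
10. s, w2
Accessibility: w0Rw0, w0Rw1, w0Rw2, w1Rw0, w1Rw1, w1Rw2, w2Rw0, w2Rw1, w2Rw2
Branch closes: s and ¬s both at w2.
Every branch closes; the branch above is one of them.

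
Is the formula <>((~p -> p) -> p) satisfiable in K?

1. <>((~p -> p) -> p), u
2. (~p -> p) -> p, v
3. p, v
Accessibility: uRv

Yes, satisfiable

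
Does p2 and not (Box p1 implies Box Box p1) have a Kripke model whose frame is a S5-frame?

1. p2 and not (Box p1 implies Box Box p1), u
2. p2, u
3. not (Box p1 implies Box Box p1), u
4. Box p1, u
5. not Box Box p1, u
6. p1, u
7. not Box p1, v
8. p1, v
9. not p1, w
10. p1, w
Accessibility: uRu, uRv, uRw, vRu, vRv, vRw, wRu, wRv, wRw
Branch closes: p1 and not p1 both at w.
All branches of the tableau close; one closing branch shown above.

Unsatisfiable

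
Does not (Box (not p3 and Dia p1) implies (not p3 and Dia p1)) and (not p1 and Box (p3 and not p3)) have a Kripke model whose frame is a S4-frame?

1. not (Box (not p3 and Dia p1) implies (not p3 and Dia p1)) and (not p1 and Box (p3 and not p3)), u
2. not (Box (not p3 and Dia p1) implies (not p3 and Dia p1)), u
3. not p1 and Box (p3 and not p3), u
4. Box (not p3 and Dia p1), u
5. not (not p3 and Dia p1), u
6. not p1, u
7. Box (p3 and not p3), u
8. not p3 and Dia p1, u
9. not p3, u
10. Dia p1, u
11. p3 and not p3, u
12. p3, u
Accessibility: uRu
Branch closes: p3 and not p3 both at u.
All branches of the tableau close; one closing branch shown above.

Unsatisfiable (every branch closes)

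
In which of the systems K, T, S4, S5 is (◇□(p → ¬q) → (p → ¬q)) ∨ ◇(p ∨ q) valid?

T, S4, S5

K-tableau for the negation ¬((◇□(p → ¬q) → (p → ¬q)) ∨ ◇(p ∨ q)):
1. ¬((◇□(p → ¬q) → (p → ¬q)) ∨ ◇(p ∨ q)), 0
2. ¬(◇□(p → ¬q) → (p → ¬q)), 0   [¬∨-rule on 1]
3. ¬◇(p ∨ q), 0   [¬∨-rule on 1]
4. ◇□(p → ¬q), 0   [¬→-rule on 2]
5. ¬(p → ¬q), 0   [¬→-rule on 2]
6. p, 0   [¬→-rule on 5]
7. q, 0   [¬→-rule on 5]
8. □(p → ¬q), 1   [◇-rule on 4: fresh world 1, 0R1]
9. ¬(p ∨ q), 1   [¬◇-rule on 3 via 0R1]
10. ¬p, 1   [¬∨-rule on 9]
11. ¬q, 1   [¬∨-rule on 9]
Accessibility: 0R1
Complete open branch: countermodel on a K-frame, so not valid in K.
T-tableau for the negation ¬((◇□(p → ¬q) → (p → ¬q)) ∨ ◇(p ∨ q)):
1. ¬((◇□(p → ¬q) → (p → ¬q)) ∨ ◇(p ∨ q)), 0
2. ¬(◇□(p → ¬q) → (p → ¬q)), 0   [¬∨-rule on 1]
3. ¬◇(p ∨ q), 0   [¬∨-rule on 1]
4. ◇□(p → ¬q), 0   [¬→-rule on 2]
5. ¬(p → ¬q), 0   [¬→-rule on 2]
6. p, 0   [¬→-rule on 5]
7. q, 0   [¬→-rule on 5]
8. ¬(p ∨ q), 0   [¬◇-rule on 3 via 0R0]
9. ¬p, 0   [¬∨-rule on 8]
10. ¬q, 0   [¬∨-rule on 8]
Accessibility: 0R0
Branch closes: p and ¬p both at 0.
Every branch closes (one shown): valid in T, hence also in S4, S5 (every theorem of T is a theorem of S4 and S5).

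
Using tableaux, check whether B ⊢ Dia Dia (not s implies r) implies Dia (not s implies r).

Not valid

Tableau for the negation not (Dia Dia (not s implies r) implies Dia (not s implies r)):
1. not (Dia Dia (not s implies r) implies Dia (not s implies r)), u
2. Dia Dia (not s implies r), u
3. not Dia (not s implies r), u
4. not (not s implies r), u
5. not s, u
6. not r, u
7. Dia (not s implies r), v
8. not (not s implies r), v
9. not s, v
10. not r, v
11. not s implies r, w
12. r, w
Accessibility: uRu, uRv, vRu, vRv, vRw, wRv, wRw
The negation has an open branch (countermodel exists).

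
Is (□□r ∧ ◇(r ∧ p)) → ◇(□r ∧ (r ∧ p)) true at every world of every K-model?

Tableau for the negation ¬((□□r ∧ ◇(r ∧ p)) → ◇(□r ∧ (r ∧ p))):
1. ¬((□□r ∧ ◇(r ∧ p)) → ◇(□r ∧ (r ∧ p))), 0
2. □□r ∧ ◇(r ∧ p), 0
3. ¬◇(□r ∧ (r ∧ p)), 0
4. □□r, 0
5. ◇(r ∧ p), 0
6. r ∧ p, 1
7. r, 1
8. p, 1
9. ¬(□r ∧ (r ∧ p)), 1
10. □r, 1
11. ¬□r, 1
12. ¬r, 2
13. r, 2
Accessibility: 0R1, 1R2
Branch closes: r and ¬r both at 2.
All branches of the negation close; one closing branch shown above.

Valid in K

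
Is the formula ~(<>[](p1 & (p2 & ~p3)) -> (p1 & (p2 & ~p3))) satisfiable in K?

Satisfiable

1. ~(<>[](p1 & (p2 & ~p3)) -> (p1 & (p2 & ~p3))), 0
2. <>[](p1 & (p2 & ~p3)), 0
3. ~(p1 & (p2 & ~p3)), 0
4. ~(p2 & ~p3), 0
5. p3, 0
6. [](p1 & (p2 & ~p3)), 1
Accessibility: 0R1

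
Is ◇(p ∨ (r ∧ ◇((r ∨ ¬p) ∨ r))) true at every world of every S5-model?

No, not valid

Tableau for the negation ¬◇(p ∨ (r ∧ ◇((r ∨ ¬p) ∨ r))):
1. ¬◇(p ∨ (r ∧ ◇((r ∨ ¬p) ∨ r))), 0
2. ¬(p ∨ (r ∧ ◇((r ∨ ¬p) ∨ r))), 0
3. ¬p, 0
4. ¬(r ∧ ◇((r ∨ ¬p) ∨ r)), 0
5. ¬r, 0
Accessibility: 0R0
The negation has an open branch (countermodel exists).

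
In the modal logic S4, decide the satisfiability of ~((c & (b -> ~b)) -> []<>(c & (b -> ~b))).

Satisfiable

1. ~((c & (b -> ~b)) -> []<>(c & (b -> ~b))), w0
2. c & (b -> ~b), w0
3. ~[]<>(c & (b -> ~b)), w0
4. c, w0
5. b -> ~b, w0
6. ~b, w0
7. ~<>(c & (b -> ~b)), w1
8. ~(c & (b -> ~b)), w1
9. ~(b -> ~b), w1
10. b, w1
Accessibility: w0Rw0, w0Rw1, w1Rw1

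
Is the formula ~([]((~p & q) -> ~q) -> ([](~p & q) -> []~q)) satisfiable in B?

1. ~([]((~p & q) -> ~q) -> ([](~p & q) -> []~q)), u
2. []((~p & q) -> ~q), u
3. ~([](~p & q) -> []~q), u
4. [](~p & q), u
5. ~[]~q, u
6. (~p & q) -> ~q, u
7. ~p & q, u
8. ~p, u
9. q, u
10. ~(~p & q), u
11. ~q, u
Accessibility: uRu
Branch closes: q and ~q both at u.
(One branch shown.) All branches close.

Unsatisfiable (every branch closes)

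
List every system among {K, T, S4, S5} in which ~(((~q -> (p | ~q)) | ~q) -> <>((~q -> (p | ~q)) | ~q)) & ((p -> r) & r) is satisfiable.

T-tableau for the formula:
1. ~(((~q -> (p | ~q)) | ~q) -> <>((~q -> (p | ~q)) | ~q)) & ((p -> r) & r), w0
2. ~(((~q -> (p | ~q)) | ~q) -> <>((~q -> (p | ~q)) | ~q)), w0
3. (p -> r) & r, w0
4. (~q -> (p | ~q)) | ~q, w0
5. ~<>((~q -> (p | ~q)) | ~q), w0
6. p -> r, w0
7. r, w0
8. ~((~q -> (p | ~q)) | ~q), w0
9. ~(~q -> (p | ~q)), w0
10. q, w0
11. ~q, w0
12. ~(p | ~q), w0
Accessibility: w0Rw0
Branch closes: q and ~q both at w0.
Every branch closes (one shown): unsatisfiable in T, hence also in S4, S5 (every S4/S5-frame is a T-frame).
K-tableau for the formula:
1. ~(((~q -> (p | ~q)) | ~q) -> <>((~q -> (p | ~q)) | ~q)) & ((p -> r) & r), w0
2. ~(((~q -> (p | ~q)) | ~q) -> <>((~q -> (p | ~q)) | ~q)), w0
3. (p -> r) & r, w0
4. (~q -> (p | ~q)) | ~q, w0
5. ~<>((~q -> (p | ~q)) | ~q), w0
6. p -> r, w0
7. r, w0
8. ~q, w0
Complete open branch: satisfiable in K.

K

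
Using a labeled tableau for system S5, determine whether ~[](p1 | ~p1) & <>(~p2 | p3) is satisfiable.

1. ~[](p1 | ~p1) & <>(~p2 | p3), w0
2. ~[](p1 | ~p1), w0
3. <>(~p2 | p3), w0
4. ~(p1 | ~p1), w1
5. ~p1, w1
6. p1, w1
Accessibility: w0Rw0, w0Rw1, w1Rw0, w1Rw1
Branch closes: p1 and ~p1 both at w1.
(One branch shown.) All branches close.

Unsatisfiable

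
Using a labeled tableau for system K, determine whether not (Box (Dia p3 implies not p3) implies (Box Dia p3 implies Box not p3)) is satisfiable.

Unsatisfiable

1. not (Box (Dia p3 implies not p3) implies (Box Dia p3 implies Box not p3)), w0
2. Box (Dia p3 implies not p3), w0
3. not (Box Dia p3 implies Box not p3), w0
4. Box Dia p3, w0
5. not Box not p3, w0
6. p3, w1
7. Dia p3 implies not p3, w1
8. Dia p3, w1
9. not Dia p3, w1
10. p3, w2
11. not p3, w2
Accessibility: w0Rw1, w1Rw2
Branch closes: p3 and not p3 both at w2.
All branches of the tableau close; one closing branch shown above.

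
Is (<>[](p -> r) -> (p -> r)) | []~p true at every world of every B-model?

Valid

Tableau for the negation ~((<>[](p -> r) -> (p -> r)) | []~p):
1. ~((<>[](p -> r) -> (p -> r)) | []~p), w0
2. ~(<>[](p -> r) -> (p -> r)), w0
3. ~[]~p, w0
4. <>[](p -> r), w0
5. ~(p -> r), w0
6. p, w0
7. ~r, w0
8. p, w1
9. [](p -> r), w2
10. p -> r, w0
11. p -> r, w2
12. r, w0
Accessibility: w0Rw0, w0Rw1, w0Rw2, w1Rw0, w1Rw1, w2Rw0, w2Rw2
Branch closes: r and ~r both at w0.
All branches of the negation close; one closing branch shown above.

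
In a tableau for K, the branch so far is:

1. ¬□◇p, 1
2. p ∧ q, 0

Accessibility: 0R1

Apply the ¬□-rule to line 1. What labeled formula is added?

a fresh world 2 with 1R2, and ¬◇p at 2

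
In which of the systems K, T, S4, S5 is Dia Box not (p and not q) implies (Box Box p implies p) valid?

T, S4, S5

T-tableau for the negation not (Dia Box not (p and not q) implies (Box Box p implies p)):
1. not (Dia Box not (p and not q) implies (Box Box p implies p)), 0
2. Dia Box not (p and not q), 0   [neg-implies-rule on 1]
3. not (Box Box p implies p), 0   [neg-implies-rule on 1]
4. Box Box p, 0   [neg-implies-rule on 3]
5. not p, 0   [neg-implies-rule on 3]
6. Box p, 0   [Box-rule on 4 via 0R0]
7. p, 0   [Box-rule on 6 via 0R0]
Accessibility: 0R0
Branch closes: p and not p both at 0.
Every branch closes (one shown): valid in T, hence also in S4, S5 (every theorem of T is a theorem of S4 and S5).
K-tableau for the negation not (Dia Box not (p and not q) implies (Box Box p implies p)):
1. not (Dia Box not (p and not q) implies (Box Box p implies p)), 0
2. Dia Box not (p and not q), 0   [neg-implies-rule on 1]
3. not (Box Box p implies p), 0   [neg-implies-rule on 1]
4. Box Box p, 0   [neg-implies-rule on 3]
5. not p, 0   [neg-implies-rule on 3]
6. Box not (p and not q), 1   [Dia-rule on 2: fresh world 1, 0R1]
7. Box p, 1   [Box-rule on 4 via 0R1]
Accessibility: 0R1
Complete open branch: countermodel on a K-frame, so not valid in K.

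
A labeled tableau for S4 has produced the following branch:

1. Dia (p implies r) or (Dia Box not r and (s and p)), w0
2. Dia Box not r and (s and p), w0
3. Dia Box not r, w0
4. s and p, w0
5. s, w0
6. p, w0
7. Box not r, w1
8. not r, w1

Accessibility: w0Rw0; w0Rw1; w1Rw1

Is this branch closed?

No, open

No atom appears with both signs at the same world.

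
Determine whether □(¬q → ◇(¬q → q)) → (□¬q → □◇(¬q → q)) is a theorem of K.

Tableau for the negation ¬(□(¬q → ◇(¬q → q)) → (□¬q → □◇(¬q → q))):
1. ¬(□(¬q → ◇(¬q → q)) → (□¬q → □◇(¬q → q))), w0
2. □(¬q → ◇(¬q → q)), w0
3. ¬(□¬q → □◇(¬q → q)), w0
4. □¬q, w0
5. ¬□◇(¬q → q), w0
6. ¬◇(¬q → q), w1
7. ¬q → ◇(¬q → q), w1
8. ¬q, w1
9. ◇(¬q → q), w1
10. ¬q → q, w2
11. ¬(¬q → q), w2
12. ¬q, w2
13. q, w2
Accessibility: w0Rw1, w1Rw2
Branch closes: q and ¬q both at w2.
All branches of the negation close; one closing branch shown above.

Valid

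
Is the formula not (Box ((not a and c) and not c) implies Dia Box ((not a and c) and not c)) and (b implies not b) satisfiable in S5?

1. not (Box ((not a and c) and not c) implies Dia Box ((not a and c) and not c)) and (b implies not b), u
2. not (Box ((not a and c) and not c) implies Dia Box ((not a and c) and not c)), u   [and-rule on 1]
3. b implies not b, u   [and-rule on 1]
4. Box ((not a and c) and not c), u   [neg-implies-rule on 2]
5. not Dia Box ((not a and c) and not c), u   [neg-implies-rule on 2]
6. (not a and c) and not c, u   [Box-rule on 4 via uRu]
7. not a and c, u   [and-rule on 6]
8. not c, u   [and-rule on 6]
9. not a, u   [and-rule on 7]
10. c, u   [and-rule on 7]
Accessibility: uRu
Branch closes: c and not c both at u.
(One branch shown.) All branches close.

No, unsatisfiable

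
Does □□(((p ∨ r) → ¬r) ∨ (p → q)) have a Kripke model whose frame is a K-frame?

Yes, satisfiable

1. □□(((p ∨ r) → ¬r) ∨ (p → q)), u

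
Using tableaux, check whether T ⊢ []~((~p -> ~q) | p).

Tableau for the negation ~[]~((~p -> ~q) | p):
1. ~[]~((~p -> ~q) | p), u
2. (~p -> ~q) | p, v
3. p, v
Accessibility: uRu, uRv, vRv
The negation has an open branch (countermodel exists).

Invalid (countermodel exists)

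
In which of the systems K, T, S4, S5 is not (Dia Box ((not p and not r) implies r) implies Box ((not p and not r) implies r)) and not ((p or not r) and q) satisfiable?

S5-tableau for the formula:
1. not (Dia Box ((not p and not r) implies r) implies Box ((not p and not r) implies r)) and not ((p or not r) and q), 0
2. not (Dia Box ((not p and not r) implies r) implies Box ((not p and not r) implies r)), 0
3. not ((p or not r) and q), 0
4. Dia Box ((not p and not r) implies r), 0
5. not Box ((not p and not r) implies r), 0
6. not (p or not r), 0
7. not p, 0
8. r, 0
9. Box ((not p and not r) implies r), 1
10. (not p and not r) implies r, 0
11. (not p and not r) implies r, 1
12. not (not p and not r), 0
13. not (not p and not r), 1
14. r, 1
15. not ((not p and not r) implies r), 2
16. not p and not r, 2
17. not r, 2
18. not p, 2
19. (not p and not r) implies r, 2
20. not (not p and not r), 2
21. r, 2
Accessibility: 0R0, 0R1, 0R2, 1R0, 1R1, 1R2, 2R0, 2R1, 2R2
Branch closes: r and not r both at 2.
Every branch closes (one shown): unsatisfiable in S5.
S4-tableau for the formula:
1. not (Dia Box ((not p and not r) implies r) implies Box ((not p and not r) implies r)) and not ((p or not r) and q), 0
2. not (Dia Box ((not p and not r) implies r) implies Box ((not p and not r) implies r)), 0
3. not ((p or not r) and q), 0
4. Dia Box ((not p and not r) implies r), 0
5. not Box ((not p and not r) implies r), 0
6. not q, 0
7. Box ((not p and not r) implies r), 1
8. (not p and not r) implies r, 1
9. r, 1
10. not ((not p and not r) implies r), 2
11. not p and not r, 2
12. not r, 2
13. not p, 2
Accessibility: 0R0, 0R1, 0R2, 1R1, 2R2
Complete open branch: satisfiable in S4, hence also in K, T (this S4-model is also a K-model and a T-model).

K, T, S4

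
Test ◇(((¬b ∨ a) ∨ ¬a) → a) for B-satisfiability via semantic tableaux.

Satisfiable (open branch found)

1. ◇(((¬b ∨ a) ∨ ¬a) → a), u
2. ((¬b ∨ a) ∨ ¬a) → a, v
3. a, v
Accessibility: uRu, uRv, vRu, vRv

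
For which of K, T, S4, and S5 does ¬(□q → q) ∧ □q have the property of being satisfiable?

K

K-tableau for the formula:
1. ¬(□q → q) ∧ □q, u
2. ¬(□q → q), u   [∧-rule on 1]
3. □q, u   [∧-rule on 1]
4. ¬q, u   [¬→-rule on 2]
Complete open branch: satisfiable in K.
T-tableau for the formula:
1. ¬(□q → q) ∧ □q, u
2. ¬(□q → q), u   [∧-rule on 1]
3. □q, u   [∧-rule on 1]
4. ¬q, u   [¬→-rule on 2]
5. q, u   [□-rule on 3 via uRu]
Accessibility: uRu
Branch closes: q and ¬q both at u.
Every branch closes (one shown): unsatisfiable in T, hence also in S4, S5 (every S4/S5-frame is a T-frame).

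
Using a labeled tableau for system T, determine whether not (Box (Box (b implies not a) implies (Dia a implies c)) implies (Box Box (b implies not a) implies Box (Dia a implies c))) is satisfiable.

1. not (Box (Box (b implies not a) implies (Dia a implies c)) implies (Box Box (b implies not a) implies Box (Dia a implies c))), u
2. Box (Box (b implies not a) implies (Dia a implies c)), u
3. not (Box Box (b implies not a) implies Box (Dia a implies c)), u
4. Box Box (b implies not a), u
5. not Box (Dia a implies c), u
6. Box (b implies not a) implies (Dia a implies c), u
7. Box (b implies not a), u
8. b implies not a, u
9. Dia a implies c, u
10. not b, u
11. not Dia a, u
12. not a, u
13. not (Dia a implies c), v
14. Dia a, v
15. not c, v
16. Box (b implies not a) implies (Dia a implies c), v
17. Box (b implies not a), v
18. b implies not a, v
19. not a, v
20. not Box (b implies not a), v
21. a, w
22. b implies not a, w
23. not b, w
24. not (b implies not a), x
25. b, x
26. a, x
27. b implies not a, x
28. not a, x
Accessibility: uRu, uRv, vRv, vRw, vRx, wRw, xRx
Branch closes: a and not a both at x.
All branches of the tableau close; one closing branch shown above.

Unsatisfiable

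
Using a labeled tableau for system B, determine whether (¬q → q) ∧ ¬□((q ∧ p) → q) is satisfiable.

No, unsatisfiable

1. (¬q → q) ∧ ¬□((q ∧ p) → q), 0
2. ¬q → q, 0
3. ¬□((q ∧ p) → q), 0
4. q, 0
5. ¬((q ∧ p) → q), 1
6. q ∧ p, 1
7. ¬q, 1
8. q, 1
9. p, 1
Accessibility: 0R0, 0R1, 1R0, 1R1
Branch closes: q and ¬q both at 1.
Every branch closes; the branch above is one of them.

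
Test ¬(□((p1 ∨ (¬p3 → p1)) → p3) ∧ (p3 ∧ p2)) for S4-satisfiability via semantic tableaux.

1. ¬(□((p1 ∨ (¬p3 → p1)) → p3) ∧ (p3 ∧ p2)), 0
2. ¬(p3 ∧ p2), 0
3. ¬p2, 0
Accessibility: 0R0

Satisfiable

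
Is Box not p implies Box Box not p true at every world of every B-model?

Tableau for the negation not (Box not p implies Box Box not p):
1. not (Box not p implies Box Box not p), u
2. Box not p, u   [neg-implies-rule on 1]
3. not Box Box not p, u   [neg-implies-rule on 1]
4. not p, u   [Box-rule on 2 via uRu]
5. not Box not p, v   [neg-Box-rule on 3: fresh world v, uRv]
6. not p, v   [Box-rule on 2 via uRv]
7. p, w   [neg-Box-rule on 5: fresh world w, vRw]
Accessibility: uRu, uRv, vRu, vRv, vRw, wRv, wRw
The negation has an open branch (countermodel exists).

Invalid (countermodel exists)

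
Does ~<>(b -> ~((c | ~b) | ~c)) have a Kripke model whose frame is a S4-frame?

Satisfiable

1. ~<>(b -> ~((c | ~b) | ~c)), u
2. ~(b -> ~((c | ~b) | ~c)), u
3. b, u
4. (c | ~b) | ~c, u
5. ~c, u
Accessibility: uRu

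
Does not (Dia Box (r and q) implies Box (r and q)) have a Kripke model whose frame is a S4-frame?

Yes, satisfiable

1. not (Dia Box (r and q) implies Box (r and q)), 0
2. Dia Box (r and q), 0
3. not Box (r and q), 0
4. Box (r and q), 1
5. r and q, 1
6. r, 1
7. q, 1
8. not (r and q), 2
9. not q, 2
Accessibility: 0R0, 0R1, 0R2, 1R1, 2R2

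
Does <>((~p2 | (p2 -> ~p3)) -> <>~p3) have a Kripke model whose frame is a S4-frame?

1. <>((~p2 | (p2 -> ~p3)) -> <>~p3), 0
2. (~p2 | (p2 -> ~p3)) -> <>~p3, 1
3. <>~p3, 1
4. ~p3, 2
Accessibility: 0R0, 0R1, 0R2, 1R1, 1R2, 2R2

Satisfiable (open branch found)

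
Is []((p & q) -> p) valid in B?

Valid in B

Tableau for the negation ~[]((p & q) -> p):
1. ~[]((p & q) -> p), 0
2. ~((p & q) -> p), 1
3. p & q, 1
4. ~p, 1
5. p, 1
6. q, 1
Accessibility: 0R0, 0R1, 1R0, 1R1
Branch closes: p and ~p both at 1.
Every branch of the negation's tableau closes; the branch above is one of them.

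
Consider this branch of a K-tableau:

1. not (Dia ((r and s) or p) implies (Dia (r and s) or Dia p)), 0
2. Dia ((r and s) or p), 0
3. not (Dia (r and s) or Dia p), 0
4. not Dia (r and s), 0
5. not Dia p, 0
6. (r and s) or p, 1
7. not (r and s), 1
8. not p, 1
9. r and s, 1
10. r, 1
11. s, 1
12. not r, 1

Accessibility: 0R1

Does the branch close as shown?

Yes, closed

Both r and not r appear at 1.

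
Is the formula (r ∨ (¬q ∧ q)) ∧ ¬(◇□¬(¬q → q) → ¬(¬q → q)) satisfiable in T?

1. (r ∨ (¬q ∧ q)) ∧ ¬(◇□¬(¬q → q) → ¬(¬q → q)), 0
2. r ∨ (¬q ∧ q), 0   [∧-rule on 1]
3. ¬(◇□¬(¬q → q) → ¬(¬q → q)), 0   [∧-rule on 1]
4. ◇□¬(¬q → q), 0   [¬→-rule on 3]
5. ¬q → q, 0   [¬→-rule on 3]
6. r, 0   [∨-rule on 2 (branches; this branch)]
7. q, 0   [→-rule on 5 (branches; this branch)]
8. □¬(¬q → q), 1   [◇-rule on 4: fresh world 1, 0R1]
9. ¬(¬q → q), 1   [□-rule on 8 via 1R1]
10. ¬q, 1   [¬→-rule on 9]
Accessibility: 0R0, 0R1, 1R1

Satisfiable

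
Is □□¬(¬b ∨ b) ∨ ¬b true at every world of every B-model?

Not valid

Tableau for the negation ¬(□□¬(¬b ∨ b) ∨ ¬b):
1. ¬(□□¬(¬b ∨ b) ∨ ¬b), 0
2. ¬□□¬(¬b ∨ b), 0
3. b, 0
4. ¬□¬(¬b ∨ b), 1
5. ¬b ∨ b, 2
6. b, 2
Accessibility: 0R0, 0R1, 1R0, 1R1, 1R2, 2R1, 2R2
The negation has an open branch (countermodel exists).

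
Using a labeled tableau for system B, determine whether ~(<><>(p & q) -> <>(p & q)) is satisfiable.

1. ~(<><>(p & q) -> <>(p & q)), u
2. <><>(p & q), u   [~->-rule on 1]
3. ~<>(p & q), u   [~->-rule on 1]
4. ~(p & q), u   [~<>-rule on 3 via uRu]
5. ~q, u   [~&-rule on 4 (branches; this branch)]
6. <>(p & q), v   [<>-rule on 2: fresh world v, uRv]
7. ~(p & q), v   [~<>-rule on 3 via uRv]
8. ~q, v   [~&-rule on 7 (branches; this branch)]
9. p & q, w   [<>-rule on 6: fresh world w, vRw]
10. p, w   [&-rule on 9]
11. q, w   [&-rule on 9]
Accessibility: uRu, uRv, vRu, vRv, vRw, wRv, wRw

Satisfiable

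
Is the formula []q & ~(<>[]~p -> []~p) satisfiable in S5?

1. []q & ~(<>[]~p -> []~p), w0
2. []q, w0   [&-rule on 1]
3. ~(<>[]~p -> []~p), w0   [&-rule on 1]
4. <>[]~p, w0   [~->-rule on 3]
5. ~[]~p, w0   [~->-rule on 3]
6. q, w0   [[]-rule on 2 via w0Rw0]
7. []~p, w1   [<>-rule on 4: fresh world w1, w0Rw1]
8. q, w1   [[]-rule on 2 via w0Rw1]
9. ~p, w0   [[]-rule on 7 via w1Rw0]
10. ~p, w1   [[]-rule on 7 via w1Rw1]
11. p, w2   [~[]-rule on 5: fresh world w2, w0Rw2]
12. q, w2   [[]-rule on 2 via w0Rw2]
13. ~p, w2   [[]-rule on 7 via w1Rw2]
Accessibility: w0Rw0, w0Rw1, w0Rw2, w1Rw0, w1Rw1, w1Rw2, w2Rw0, w2Rw1, w2Rw2
Branch closes: p and ~p both at w2.
Every branch closes; the branch above is one of them.

Unsatisfiable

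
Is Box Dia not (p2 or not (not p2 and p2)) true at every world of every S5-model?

Not valid

Tableau for the negation not Box Dia not (p2 or not (not p2 and p2)):
1. not Box Dia not (p2 or not (not p2 and p2)), w0
2. not Dia not (p2 or not (not p2 and p2)), w1
3. p2 or not (not p2 and p2), w0
4. p2 or not (not p2 and p2), w1
5. not (not p2 and p2), w0
6. not (not p2 and p2), w1
7. not p2, w0
8. not p2, w1
Accessibility: w0Rw0, w0Rw1, w1Rw0, w1Rw1
The negation has an open branch (countermodel exists).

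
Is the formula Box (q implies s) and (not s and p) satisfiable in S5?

1. Box (q implies s) and (not s and p), w0
2. Box (q implies s), w0   [and-rule on 1]
3. not s and p, w0   [and-rule on 1]
4. not s, w0   [and-rule on 3]
5. p, w0   [and-rule on 3]
6. q implies s, w0   [Box-rule on 2 via w0Rw0]
7. not q, w0   [implies-rule on 6 (branches; this branch)]
Accessibility: w0Rw0

Satisfiable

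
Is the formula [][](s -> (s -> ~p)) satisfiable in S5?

Satisfiable

1. [][](s -> (s -> ~p)), u
2. [](s -> (s -> ~p)), u   [[]-rule on 1 via uRu]
3. s -> (s -> ~p), u   [[]-rule on 2 via uRu]
4. s -> ~p, u   [->-rule on 3 (branches; this branch)]
5. ~p, u   [->-rule on 4 (branches; this branch)]
Accessibility: uRu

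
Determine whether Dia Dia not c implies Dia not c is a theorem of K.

Not valid

Tableau for the negation not (Dia Dia not c implies Dia not c):
1. not (Dia Dia not c implies Dia not c), w0
2. Dia Dia not c, w0
3. not Dia not c, w0
4. Dia not c, w1
5. c, w1
6. not c, w2
Accessibility: w0Rw1, w1Rw2
The negation has an open branch (countermodel exists).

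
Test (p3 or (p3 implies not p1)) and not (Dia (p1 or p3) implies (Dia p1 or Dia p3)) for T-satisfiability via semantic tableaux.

No, unsatisfiable

1. (p3 or (p3 implies not p1)) and not (Dia (p1 or p3) implies (Dia p1 or Dia p3)), w0
2. p3 or (p3 implies not p1), w0
3. not (Dia (p1 or p3) implies (Dia p1 or Dia p3)), w0
4. Dia (p1 or p3), w0
5. not (Dia p1 or Dia p3), w0
6. not Dia p1, w0
7. not Dia p3, w0
8. not p1, w0
9. not p3, w0
10. p3 implies not p1, w0
11. p1 or p3, w1
12. not p1, w1
13. not p3, w1
14. p3, w1
Accessibility: w0Rw0, w0Rw1, w1Rw1
Branch closes: p3 and not p3 both at w1.
Every branch closes; the branch above is one of them.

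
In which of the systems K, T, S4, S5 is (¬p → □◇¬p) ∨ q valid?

S5

S5-tableau for the negation ¬((¬p → □◇¬p) ∨ q):
1. ¬((¬p → □◇¬p) ∨ q), 0
2. ¬(¬p → □◇¬p), 0   [¬∨-rule on 1]
3. ¬q, 0   [¬∨-rule on 1]
4. ¬p, 0   [¬→-rule on 2]
5. ¬□◇¬p, 0   [¬→-rule on 2]
6. ¬◇¬p, 1   [¬□-rule on 5: fresh world 1, 0R1]
7. p, 0   [¬◇-rule on 6 via 1R0]
Accessibility: 0R0, 0R1, 1R0, 1R1
Branch closes: p and ¬p both at 0.
Every branch closes (one shown): valid in S5.
S4-tableau for the negation ¬((¬p → □◇¬p) ∨ q):
1. ¬((¬p → □◇¬p) ∨ q), 0
2. ¬(¬p → □◇¬p), 0   [¬∨-rule on 1]
3. ¬q, 0   [¬∨-rule on 1]
4. ¬p, 0   [¬→-rule on 2]
5. ¬□◇¬p, 0   [¬→-rule on 2]
6. ¬◇¬p, 1   [¬□-rule on 5: fresh world 1, 0R1]
7. p, 1   [¬◇-rule on 6 via 1R1]
Accessibility: 0R0, 0R1, 1R1
Complete open branch: countermodel on an S4-frame, so not valid in S4, nor in K, T (the same frame is also a K-frame and a T-frame).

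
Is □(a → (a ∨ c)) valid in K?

Tableau for the negation ¬□(a → (a ∨ c)):
1. ¬□(a → (a ∨ c)), w0
2. ¬(a → (a ∨ c)), w1   [¬□-rule on 1: fresh world w1, w0Rw1]
3. a, w1   [¬→-rule on 2]
4. ¬(a ∨ c), w1   [¬→-rule on 2]
5. ¬a, w1   [¬∨-rule on 4]
6. ¬c, w1   [¬∨-rule on 4]
Accessibility: w0Rw1
Branch closes: a and ¬a both at w1.
All branches of the negation close; one closing branch shown above.

Valid in K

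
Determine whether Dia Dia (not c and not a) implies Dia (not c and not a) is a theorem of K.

No, not valid

Tableau for the negation not (Dia Dia (not c and not a) implies Dia (not c and not a)):
1. not (Dia Dia (not c and not a) implies Dia (not c and not a)), w0
2. Dia Dia (not c and not a), w0
3. not Dia (not c and not a), w0
4. Dia (not c and not a), w1
5. not (not c and not a), w1
6. a, w1
7. not c and not a, w2
8. not c, w2
9. not a, w2
Accessibility: w0Rw1, w1Rw2
The negation has an open branch (countermodel exists).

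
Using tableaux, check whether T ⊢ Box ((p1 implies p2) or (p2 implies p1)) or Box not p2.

Valid in T

Tableau for the negation not (Box ((p1 implies p2) or (p2 implies p1)) or Box not p2):
1. not (Box ((p1 implies p2) or (p2 implies p1)) or Box not p2), 0
2. not Box ((p1 implies p2) or (p2 implies p1)), 0
3. not Box not p2, 0
4. not ((p1 implies p2) or (p2 implies p1)), 1
5. not (p1 implies p2), 1
6. not (p2 implies p1), 1
7. p1, 1
8. not p2, 1
9. p2, 1
10. not p1, 1
Accessibility: 0R0, 0R1, 1R1
Branch closes: p2 and not p2 both at 1.
All branches of the negation close; one closing branch shown above.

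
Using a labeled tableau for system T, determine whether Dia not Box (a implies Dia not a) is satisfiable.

Yes, satisfiable

1. Dia not Box (a implies Dia not a), w0
2. not Box (a implies Dia not a), w1
3. not (a implies Dia not a), w2
4. a, w2
5. not Dia not a, w2
Accessibility: w0Rw0, w0Rw1, w1Rw1, w1Rw2, w2Rw2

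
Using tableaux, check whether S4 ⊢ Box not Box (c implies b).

Tableau for the negation not Box not Box (c implies b):
1. not Box not Box (c implies b), u
2. Box (c implies b), v   [neg-Box-rule on 1: fresh world v, uRv]
3. c implies b, v   [Box-rule on 2 via vRv]
4. b, v   [implies-rule on 3 (branches; this branch)]
Accessibility: uRu, uRv, vRv
The negation has an open branch (countermodel exists).

No, not valid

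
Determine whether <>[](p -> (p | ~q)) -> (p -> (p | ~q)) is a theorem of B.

Tableau for the negation ~(<>[](p -> (p | ~q)) -> (p -> (p | ~q))):
1. ~(<>[](p -> (p | ~q)) -> (p -> (p | ~q))), 0
2. <>[](p -> (p | ~q)), 0
3. ~(p -> (p | ~q)), 0
4. p, 0
5. ~(p | ~q), 0
6. ~p, 0
7. q, 0
Accessibility: 0R0
Branch closes: p and ~p both at 0.
All branches of the negation close; one closing branch shown above.

Valid in B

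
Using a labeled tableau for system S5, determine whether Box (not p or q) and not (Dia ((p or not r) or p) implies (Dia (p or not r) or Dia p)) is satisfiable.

1. Box (not p or q) and not (Dia ((p or not r) or p) implies (Dia (p or not r) or Dia p)), w0
2. Box (not p or q), w0   [and-rule on 1]
3. not (Dia ((p or not r) or p) implies (Dia (p or not r) or Dia p)), w0   [and-rule on 1]
4. Dia ((p or not r) or p), w0   [neg-implies-rule on 3]
5. not (Dia (p or not r) or Dia p), w0   [neg-implies-rule on 3]
6. not Dia (p or not r), w0   [neg-or-rule on 5]
7. not Dia p, w0   [neg-or-rule on 5]
8. not p or q, w0   [Box-rule on 2 via w0Rw0]
9. not (p or not r), w0   [neg-Dia-rule on 6 via w0Rw0]
10. not p, w0   [neg-or-rule on 9]
11. r, w0   [neg-or-rule on 9]
12. q, w0   [or-rule on 8 (branches; this branch)]
13. (p or not r) or p, w1   [Dia-rule on 4: fresh world w1, w0Rw1]
14. not p or q, w1   [Box-rule on 2 via w0Rw1]
15. not (p or not r), w1   [neg-Dia-rule on 6 via w0Rw1]
16. not p, w1   [neg-or-rule on 15]
17. r, w1   [neg-or-rule on 15]
18. p or not r, w1   [or-rule on 13 (branches; this branch)]
19. q, w1   [or-rule on 14 (branches; this branch)]
20. not r, w1   [or-rule on 18 (branches; this branch)]
Accessibility: w0Rw0, w0Rw1, w1Rw0, w1Rw1
Branch closes: r and not r both at w1.
(One branch shown.) All branches close.

Unsatisfiable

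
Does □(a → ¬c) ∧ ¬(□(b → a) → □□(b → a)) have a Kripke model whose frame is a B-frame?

Yes, satisfiable

1. □(a → ¬c) ∧ ¬(□(b → a) → □□(b → a)), u
2. □(a → ¬c), u
3. ¬(□(b → a) → □□(b → a)), u
4. □(b → a), u
5. ¬□□(b → a), u
6. a → ¬c, u
7. b → a, u
8. ¬c, u
9. a, u
10. ¬□(b → a), v
11. a → ¬c, v
12. b → a, v
13. ¬c, v
14. a, v
15. ¬(b → a), w
16. b, w
17. ¬a, w
Accessibility: uRu, uRv, vRu, vRv, vRw, wRv, wRw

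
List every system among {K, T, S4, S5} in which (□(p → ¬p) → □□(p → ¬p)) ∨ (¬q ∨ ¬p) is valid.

T-tableau for the negation ¬((□(p → ¬p) → □□(p → ¬p)) ∨ (¬q ∨ ¬p)):
1. ¬((□(p → ¬p) → □□(p → ¬p)) ∨ (¬q ∨ ¬p)), u
2. ¬(□(p → ¬p) → □□(p → ¬p)), u
3. ¬(¬q ∨ ¬p), u
4. □(p → ¬p), u
5. ¬□□(p → ¬p), u
6. q, u
7. p, u
8. p → ¬p, u
9. ¬p, u
Accessibility: uRu
Branch closes: p and ¬p both at u.
Every branch closes (one shown): valid in T, hence also in S4, S5 (every theorem of T is a theorem of S4 and S5).
K-tableau for the negation ¬((□(p → ¬p) → □□(p → ¬p)) ∨ (¬q ∨ ¬p)):
1. ¬((□(p → ¬p) → □□(p → ¬p)) ∨ (¬q ∨ ¬p)), u
2. ¬(□(p → ¬p) → □□(p → ¬p)), u
3. ¬(¬q ∨ ¬p), u
4. □(p → ¬p), u
5. ¬□□(p → ¬p), u
6. q, u
7. p, u
8. ¬□(p → ¬p), v
9. p → ¬p, v
10. ¬p, v
11. ¬(p → ¬p), w
12. p, w
Accessibility: uRv, vRw
Complete open branch: countermodel on a K-frame, so not valid in K.

T, S4, S5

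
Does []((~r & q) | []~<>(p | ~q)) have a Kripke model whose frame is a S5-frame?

1. []((~r & q) | []~<>(p | ~q)), 0
2. (~r & q) | []~<>(p | ~q), 0
3. []~<>(p | ~q), 0
4. ~<>(p | ~q), 0
5. ~(p | ~q), 0
6. ~p, 0
7. q, 0
Accessibility: 0R0

Satisfiable (open branch found)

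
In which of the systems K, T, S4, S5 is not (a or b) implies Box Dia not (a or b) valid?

S5

S4-tableau for the negation not (not (a or b) implies Box Dia not (a or b)):
1. not (not (a or b) implies Box Dia not (a or b)), w0
2. not (a or b), w0
3. not Box Dia not (a or b), w0
4. not a, w0
5. not b, w0
6. not Dia not (a or b), w1
7. a or b, w1
8. b, w1
Accessibility: w0Rw0, w0Rw1, w1Rw1
Complete open branch: countermodel on an S4-frame, so not valid in S4, nor in K, T (the same frame is also a K-frame and a T-frame).
S5-tableau for the negation not (not (a or b) implies Box Dia not (a or b)):
1. not (not (a or b) implies Box Dia not (a or b)), w0
2. not (a or b), w0
3. not Box Dia not (a or b), w0
4. not a, w0
5. not b, w0
6. not Dia not (a or b), w1
7. a or b, w0
8. a or b, w1
9. b, w0
Accessibility: w0Rw0, w0Rw1, w1Rw0, w1Rw1
Branch closes: b and not b both at w0.
Every branch closes (one shown): valid in S5.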